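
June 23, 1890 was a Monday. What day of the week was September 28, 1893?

Day-of-year of June 23, 1890: 174.
Day-of-year of September 28, 1893: 271.
1890 has 365 days, so 365 − 174 = 191 days remain in 1890.
Full years: 1891: 365; 1892: 366. Sum = 731.
Total: 191 + 731 + 271 = 1193 days.
1193 mod 7 = 3, so 3 days after Monday is Thursday.

Thursday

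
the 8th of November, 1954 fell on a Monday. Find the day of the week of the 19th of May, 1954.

Wednesday

Count forward from the earlier date (May 19, 1954) to the later (November 8, 1954):
May 1954: 31 − 19 = 12 days remain.
Then June (30), July (31), August (31), September (30), October (31): 30 + 31 + 31 + 30 + 31 = 153 days.
November 1–8, 1954: 8 days.
Total: 12 + 153 + 8 = 173 days.
173 mod 7 = 5, so 5 days before Monday is Wednesday.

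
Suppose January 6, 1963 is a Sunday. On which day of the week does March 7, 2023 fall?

Day-of-year of January 6, 1963: 6.
Day-of-year of March 7, 2023: 66.
1963 has 365 days, so 365 − 6 = 359 days remain in 1963.
Full years 1964–2022: 44 common + 15 leap = 44×365 + 15×366 = 21550 days.
Total: 359 + 21550 + 66 = 21975 days.
21975 mod 7 = 2, so 2 days after Sunday is Tuesday.

Tuesday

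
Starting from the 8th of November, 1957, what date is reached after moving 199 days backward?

the 23rd of April, 1957

Count 199 days before November 8, 1957:
April 1957: 30 − 23 = 7 days remain.
Then May (31), June (30), July (31), August (31), September (30), October (31): 31 + 30 + 31 + 31 + 30 + 31 = 184 days.
November 1–8, 1957: 8 days.
Total: 7 + 184 + 8 = 199 days.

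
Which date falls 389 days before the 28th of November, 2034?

the 4th of November, 2033

Count 389 days before November 28, 2034:
November 2033: 30 − 4 = 26 days remain.
Then 11 full months totalling 335 days.
November 1–28, 2034: 28 days.
Total: 26 + 335 + 28 = 389 days.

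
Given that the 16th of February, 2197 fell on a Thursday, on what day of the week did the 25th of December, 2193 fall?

Count forward from the earlier date (December 25, 2193) to the later (February 16, 2197):
Day-of-year of December 25, 2193: 359.
Day-of-year of February 16, 2197: 47.
2193 has 365 days, so 365 − 359 = 6 days remain in 2193.
Full years: 2194: 365; 2195: 365; 2196: 366. Sum = 1096.
Total: 6 + 1096 + 47 = 1149 days.
1149 mod 7 = 1, so 1 day before Thursday is Wednesday.

Wednesday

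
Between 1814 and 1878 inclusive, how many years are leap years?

Years divisible by 4: 1816, 1820, …, 1876 — 16 in all.
No century exceptions apply. Count: 16.

16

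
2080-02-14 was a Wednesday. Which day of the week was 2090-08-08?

Tuesday

From February 14, 2080 to February 14, 2090: 10 years, of which 3 contain a Feb 29 — 7×365 + 3×366 = 3653 days.
February 2090: 28 − 14 = 14 days remain (2090 is not a leap year, so February has 28 days).
Then March (31), April (30), May (31), June (30), July (31): 31 + 30 + 31 + 30 + 31 = 153 days.
August 1–8, 2090: 8 days.
Residual: 175 days.
Total: 3828 days.
3828 mod 7 = 6, so 6 days after Wednesday is Tuesday.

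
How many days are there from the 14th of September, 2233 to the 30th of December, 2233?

September 2233: 30 − 14 = 16 days remain.
Then October (31), November (30): 31 + 30 = 61 days.
December 1–30, 2233: 30 days.
Total: 16 + 61 + 30 = 107 days.

107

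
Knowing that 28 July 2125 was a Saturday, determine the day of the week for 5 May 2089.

Thursday

Count forward from the earlier date (May 5, 2089) to the later (July 28, 2125):
Day-of-year of May 5, 2089: 125.
Day-of-year of July 28, 2125: 209.
2089 has 365 days, so 365 − 125 = 240 days remain in 2089.
Full years 2090–2124: 27 common + 8 leap = 27×365 + 8×366 = 12783 days.
Total: 240 + 12783 + 209 = 13232 days.
13232 mod 7 = 2, so 2 days before Saturday is Thursday.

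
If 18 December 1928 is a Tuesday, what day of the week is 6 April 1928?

Count forward from the earlier date (April 6, 1928) to the later (December 18, 1928):
April 1928: 30 − 6 = 24 days remain.
Then May (31), June (30), July (31), August (31), September (30), October (31), November (30): 31 + 30 + 31 + 31 + 30 + 31 + 30 = 214 days.
December 1–18, 1928: 18 days.
Total: 24 + 214 + 18 = 256 days.
256 mod 7 = 4, so 4 days before Tuesday is Friday.

Friday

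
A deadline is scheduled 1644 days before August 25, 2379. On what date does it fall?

February 23, 2375

Count 1644 days before August 25, 2379:
February 23, 2375 → February 23, 2376: 365 days.
February 23, 2376 → February 23, 2377: 366 days (2376 is a leap year).
February 23, 2377 → February 23, 2378: 365 days.
February 23, 2378 → February 23, 2379: 365 days.
February 2379: 28 − 23 = 5 days remain (2379 is not a leap year, so February has 28 days).
Then March (31), April (30), May (31), June (30), July (31): 31 + 30 + 31 + 30 + 31 = 153 days.
August 1–25, 2379: 25 days.
Residual: 183 days.
Total: 1644 days.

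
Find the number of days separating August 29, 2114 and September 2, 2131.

6213

Day-of-year of August 29, 2114: 241.
Day-of-year of September 2, 2131: 245.
2114 has 365 days, so 365 − 241 = 124 days remain in 2114.
Full years 2115–2130: 12 common + 4 leap = 12×365 + 4×366 = 5844 days.
Total: 124 + 5844 + 245 = 6213 days.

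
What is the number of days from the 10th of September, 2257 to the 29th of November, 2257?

September 2257: 30 − 10 = 20 days remain.
Then October (31): 31 days.
November 1–29, 2257: 29 days.
Total: 20 + 31 + 29 = 80 days.

80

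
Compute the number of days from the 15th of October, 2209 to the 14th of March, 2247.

Day-of-year of October 15, 2209: 288.
Day-of-year of March 14, 2247: 73.
2209 has 365 days, so 365 − 288 = 77 days remain in 2209.
Full years 2210–2246: 28 common + 9 leap = 28×365 + 9×366 = 13514 days.
Total: 77 + 13514 + 73 = 13664 days.

13664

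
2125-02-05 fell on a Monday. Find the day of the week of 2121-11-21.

Count forward from the earlier date (November 21, 2121) to the later (February 5, 2125):
Day-of-year of November 21, 2121: 325.
Day-of-year of February 5, 2125: 36.
2121 has 365 days, so 365 − 325 = 40 days remain in 2121.
Full years: 2122: 365; 2123: 365; 2124: 366. Sum = 1096.
Total: 40 + 1096 + 36 = 1172 days.
1172 mod 7 = 3, so 3 days before Monday is Friday.

Friday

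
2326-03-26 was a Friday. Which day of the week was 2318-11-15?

Count forward from the earlier date (November 15, 2318) to the later (March 26, 2326):
Day-of-year of November 15, 2318: 319.
Day-of-year of March 26, 2326: 85.
2318 has 365 days, so 365 − 319 = 46 days remain in 2318.
Full years 2319–2325: 5 common + 2 leap = 5×365 + 2×366 = 2557 days.
Total: 46 + 2557 + 85 = 2688 days.
2688 is a multiple of 7, so 2318-11-15 falls on the same weekday: Friday.

Friday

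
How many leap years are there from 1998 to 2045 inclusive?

Years divisible by 4 in [1998, 2045]: 2000, 2004, 2008, 2012, 2016, 2020, 2024, 2028, 2032, 2036, 2040, 2044.
2000 is divisible by 400, so still leap.
No century exceptions apply. Count: 12.

12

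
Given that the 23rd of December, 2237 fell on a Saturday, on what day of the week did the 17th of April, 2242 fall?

Sunday

Day-of-year of December 23, 2237: 357.
Day-of-year of April 17, 2242: 107.
2237 has 365 days, so 365 − 357 = 8 days remain in 2237.
Full years: 2238: 365; 2239: 365; 2240: 366; 2241: 365. Sum = 1461.
Total: 8 + 1461 + 107 = 1576 days.
1576 mod 7 = 1, so 1 day after Saturday is Sunday.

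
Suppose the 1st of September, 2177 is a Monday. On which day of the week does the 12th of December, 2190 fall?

Day-of-year of September 1, 2177: 244.
Day-of-year of December 12, 2190: 346.
2177 has 365 days, so 365 − 244 = 121 days remain in 2177.
Full years 2178–2189: 9 common + 3 leap = 9×365 + 3×366 = 4383 days.
Total: 121 + 4383 + 346 = 4850 days.
4850 mod 7 = 6, so 6 days after Monday is Sunday.

Sunday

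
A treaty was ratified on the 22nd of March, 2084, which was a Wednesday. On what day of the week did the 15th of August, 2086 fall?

Day-of-year of March 22, 2084: 82.
Day-of-year of August 15, 2086: 227.
2084 has 366 days, so 366 − 82 = 284 days remain in 2084.
Full years: 2085: 365. Sum = 365.
Total: 284 + 365 + 227 = 876 days.
876 mod 7 = 1, so 1 day after Wednesday is Thursday.

Thursday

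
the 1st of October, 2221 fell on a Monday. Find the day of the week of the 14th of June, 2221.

Count forward from the earlier date (June 14, 2221) to the later (October 1, 2221):
June 2221: 30 − 14 = 16 days remain.
Then July (31), August (31), September (30): 31 + 31 + 30 = 92 days.
October 1, 2221: 1 day.
Total: 16 + 92 + 1 = 109 days.
109 mod 7 = 4, so 4 days before Monday is Thursday.

Thursday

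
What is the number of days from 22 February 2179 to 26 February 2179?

4

Within February 2179: 26 − 22 = 4 days.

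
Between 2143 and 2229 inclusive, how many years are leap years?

21

Years divisible by 4: 2144, 2148, …, 2228 — 22 in all.
Of these, 2200 is divisible by 100 but not 400, so not leap.
Leap years: 22 − 1 = 21.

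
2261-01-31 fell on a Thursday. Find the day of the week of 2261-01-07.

Monday

Count forward from the earlier date (January 7, 2261) to the later (January 31, 2261):
Within January 2261: 31 − 7 = 24 days.
24 mod 7 = 3, so 3 days before Thursday is Monday.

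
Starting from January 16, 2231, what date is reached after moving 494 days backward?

September 9, 2229

Count 494 days before January 16, 2231:
September 2229: 30 − 9 = 21 days remain.
Then 15 full months totalling 457 days.
January 1–16, 2231: 16 days.
Total: 21 + 457 + 16 = 494 days.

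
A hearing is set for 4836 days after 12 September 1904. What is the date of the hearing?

9 December 1917

Count 4836 days after September 12, 1904:
From September 12, 1904 to September 12, 1917: 13 years, of which 3 contain a Feb 29 — 10×365 + 3×366 = 4748 days.
September 1917: 30 − 12 = 18 days remain.
Then October (31), November (30): 31 + 30 = 61 days.
December 1–9, 1917: 9 days.
Residual: 88 days.
Total: 4836 days.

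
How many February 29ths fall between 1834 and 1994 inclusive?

39

Years divisible by 4: 1836, 1840, …, 1992 — 40 in all.
Of these, 1900 is divisible by 100 but not 400, so not leap.
Leap years: 40 − 1 = 39.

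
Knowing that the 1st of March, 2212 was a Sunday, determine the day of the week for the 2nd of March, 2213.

Tuesday

March 1, 2212 → March 1, 2213: 365 days.
Within March 2213: 2 − 1 = 1 day.
Total: 366 days.
366 mod 7 = 2, so 2 days after Sunday is Tuesday.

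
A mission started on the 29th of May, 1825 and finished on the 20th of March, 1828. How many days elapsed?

1026

Day-of-year of May 29, 1825: 149.
Day-of-year of March 20, 1828: 80.
1825 has 365 days, so 365 − 149 = 216 days remain in 1825.
Full years: 1826: 365; 1827: 365. Sum = 730.
Total: 216 + 730 + 80 = 1026 days.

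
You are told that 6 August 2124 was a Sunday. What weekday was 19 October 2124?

Thursday

August 2124: 31 − 6 = 25 days remain.
Then September (30): 30 days.
October 1–19, 2124: 19 days.
Total: 25 + 30 + 19 = 74 days.
74 mod 7 = 4, so 4 days after Sunday is Thursday.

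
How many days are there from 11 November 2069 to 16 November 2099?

10962

Day-of-year of November 11, 2069: 315.
Day-of-year of November 16, 2099: 320.
2069 has 365 days, so 365 − 315 = 50 days remain in 2069.
Full years 2070–2098: 22 common + 7 leap = 22×365 + 7×366 = 10592 days.
Total: 50 + 10592 + 320 = 10962 days.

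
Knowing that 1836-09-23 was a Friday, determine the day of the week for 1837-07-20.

September 1836: 30 − 23 = 7 days remain.
Then 9 full months totalling 273 days.
July 1–20, 1837: 20 days.
Total: 7 + 273 + 20 = 300 days.
300 mod 7 = 6, so 6 days after Friday is Thursday.

Thursday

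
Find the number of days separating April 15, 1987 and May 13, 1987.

April 1987: 30 − 15 = 15 days remain.
May 1–13, 1987: 13 days.
Total: 15 + 13 = 28 days.

28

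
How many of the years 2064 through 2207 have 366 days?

34

Years divisible by 4: 2064, 2068, …, 2204 — 36 in all.
Of these, 2100, 2200 are divisible by 100 but not 400, so not leap.
Leap years: 36 − 2 = 34.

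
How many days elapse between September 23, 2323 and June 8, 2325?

September 23, 2323 → September 23, 2324: 366 days (2324 is a leap year).
September 2324: 30 − 23 = 7 days remain.
Then October (31), November (30), December (31), January (31), February 2325 (28), March (31), April (30), May (31): 31 + 30 + 31 + 31 + 28 + 31 + 30 + 31 = 243 days.
June 1–8, 2325: 8 days.
Residual: 258 days.
Total: 624 days.

624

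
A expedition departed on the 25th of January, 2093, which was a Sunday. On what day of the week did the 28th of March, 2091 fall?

Count forward from the earlier date (March 28, 2091) to the later (January 25, 2093):
March 28, 2091 → March 28, 2092: 366 days (2092 is a leap year).
March 2092: 31 − 28 = 3 days remain.
Then 9 full months totalling 275 days.
January 1–25, 2093: 25 days.
Residual: 303 days.
Total: 669 days.
669 mod 7 = 4, so 4 days before Sunday is Wednesday.

Wednesday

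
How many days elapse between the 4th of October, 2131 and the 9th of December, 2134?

October 4, 2131 → October 4, 2132: 366 days (2132 is a leap year).
October 4, 2132 → October 4, 2133: 365 days.
October 4, 2133 → October 4, 2134: 365 days.
October 2134: 31 − 4 = 27 days remain.
Then November (30): 30 days.
December 1–9, 2134: 9 days.
Residual: 66 days.
Total: 1162 days.

1162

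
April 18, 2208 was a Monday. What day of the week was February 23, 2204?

Thursday

Count forward from the earlier date (February 23, 2204) to the later (April 18, 2208):
Day-of-year of February 23, 2204: 54.
Day-of-year of April 18, 2208: 109.
2204 has 366 days, so 366 − 54 = 312 days remain in 2204.
Full years: 2205: 365; 2206: 365; 2207: 365. Sum = 1095.
Total: 312 + 1095 + 109 = 1516 days.
1516 mod 7 = 4, so 4 days before Monday is Thursday.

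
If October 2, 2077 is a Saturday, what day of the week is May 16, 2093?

From October 2, 2077 to October 2, 2092: 15 years, of which 4 contain a Feb 29 — 11×365 + 4×366 = 5479 days.
October 2092: 31 − 2 = 29 days remain.
Then November (30), December (31), January (31), February 2093 (28), March (31), April (30): 30 + 31 + 31 + 28 + 31 + 30 = 181 days.
May 1–16, 2093: 16 days.
Residual: 226 days.
Total: 5705 days.
5705 is a multiple of 7, so May 16, 2093 falls on the same weekday: Saturday.

Saturday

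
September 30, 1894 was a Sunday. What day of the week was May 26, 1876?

Count forward from the earlier date (May 26, 1876) to the later (September 30, 1894):
From May 26, 1876 to May 26, 1894: 18 years, of which 4 contain a Feb 29 — 14×365 + 4×366 = 6574 days.
May 1894: 31 − 26 = 5 days remain.
Then June (30), July (31), August (31): 30 + 31 + 31 = 92 days.
September 1–30, 1894: 30 days.
Residual: 127 days.
Total: 6701 days.
6701 mod 7 = 2, so 2 days before Sunday is Friday.

Friday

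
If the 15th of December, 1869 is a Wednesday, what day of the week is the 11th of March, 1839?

Monday

Count forward from the earlier date (March 11, 1839) to the later (December 15, 1869):
Day-of-year of March 11, 1839: 70.
Day-of-year of December 15, 1869: 349.
1839 has 365 days, so 365 − 70 = 295 days remain in 1839.
Full years 1840–1868: 21 common + 8 leap = 21×365 + 8×366 = 10593 days.
Total: 295 + 10593 + 349 = 11237 days.
11237 mod 7 = 2, so 2 days before Wednesday is Monday.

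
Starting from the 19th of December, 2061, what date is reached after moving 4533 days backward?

the 22nd of July, 2049

Count 4533 days before December 19, 2061:
From July 22, 2049 to July 22, 2061: 12 years, of which 3 contain a Feb 29 — 9×365 + 3×366 = 4383 days.
July 2061: 31 − 22 = 9 days remain.
Then August (31), September (30), October (31), November (30): 31 + 30 + 31 + 30 = 122 days.
December 1–19, 2061: 19 days.
Residual: 150 days.
Total: 4533 days.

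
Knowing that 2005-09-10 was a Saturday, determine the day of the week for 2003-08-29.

Count forward from the earlier date (August 29, 2003) to the later (September 10, 2005):
August 29, 2003 → August 29, 2004: 366 days (2004 is a leap year).
August 29, 2004 → August 29, 2005: 365 days.
August 2005: 31 − 29 = 2 days remain.
September 1–10, 2005: 10 days.
Residual: 12 days.
Total: 743 days.
743 mod 7 = 1, so 1 day before Saturday is Friday.

Friday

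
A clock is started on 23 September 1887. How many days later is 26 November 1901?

5177

Day-of-year of September 23, 1887: 266.
Day-of-year of November 26, 1901: 330.
1887 has 365 days, so 365 − 266 = 99 days remain in 1887.
Full years 1888–1900: 10 common + 3 leap = 10×365 + 3×366 = 4748 days.
Total: 99 + 4748 + 330 = 5177 days.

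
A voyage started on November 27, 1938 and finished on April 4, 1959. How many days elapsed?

Day-of-year of November 27, 1938: 331.
Day-of-year of April 4, 1959: 94.
1938 has 365 days, so 365 − 331 = 34 days remain in 1938.
Full years 1939–1958: 15 common + 5 leap = 15×365 + 5×366 = 7305 days.
Total: 34 + 7305 + 94 = 7433 days.

7433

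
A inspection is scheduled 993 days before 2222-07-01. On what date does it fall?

2219-10-12

Count 993 days before July 1, 2222:
October 12, 2219 → October 12, 2220: 366 days (2220 is a leap year).
October 12, 2220 → October 12, 2221: 365 days.
October 2221: 31 − 12 = 19 days remain.
Then November (30), December (31), January (31), February 2222 (28), March (31), April (30), May (31), June (30): 30 + 31 + 31 + 28 + 31 + 30 + 31 + 30 = 242 days.
July 1, 2222: 1 day.
Residual: 262 days.
Total: 993 days.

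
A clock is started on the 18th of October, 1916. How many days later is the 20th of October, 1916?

2

Within October 1916: 20 − 18 = 2 days.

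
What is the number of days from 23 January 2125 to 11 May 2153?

From January 23, 2125 to January 23, 2153: 28 years, of which 7 contain a Feb 29 — 21×365 + 7×366 = 10227 days.
January 2153: 31 − 23 = 8 days remain.
Then February 2153 (28), March (31), April (30): 28 + 31 + 30 = 89 days.
May 1–11, 2153: 11 days.
Residual: 108 days.
Total: 10335 days.

10335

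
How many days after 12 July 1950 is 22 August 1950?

July 1950: 31 − 12 = 19 days remain.
August 1–22, 1950: 22 days.
Total: 19 + 22 = 41 days.

41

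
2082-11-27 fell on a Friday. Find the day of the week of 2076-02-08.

Count forward from the earlier date (February 8, 2076) to the later (November 27, 2082):
February 8, 2076 → February 8, 2077: 366 days (2076 is a leap year).
February 8, 2077 → February 8, 2078: 365 days.
February 8, 2078 → February 8, 2079: 365 days.
February 8, 2079 → February 8, 2080: 365 days.
February 8, 2080 → February 8, 2081: 366 days (2080 is a leap year).
February 8, 2081 → February 8, 2082: 365 days.
February 2082: 28 − 8 = 20 days remain (2082 is not a leap year, so February has 28 days).
Then March (31), April (30), May (31), June (30), July (31), August (31), September (30), October (31): 31 + 30 + 31 + 30 + 31 + 31 + 30 + 31 = 245 days.
November 1–27, 2082: 27 days.
Residual: 292 days.
Total: 2484 days.
2484 mod 7 = 6, so 6 days before Friday is Saturday.

Saturday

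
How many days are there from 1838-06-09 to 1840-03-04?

634

June 1838: 30 − 9 = 21 days remain.
Then 20 full months totalling 609 days.
March 1–4, 1840: 4 days.
Total: 21 + 609 + 4 = 634 days.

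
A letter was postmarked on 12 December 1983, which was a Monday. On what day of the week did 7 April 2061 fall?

Thursday

From December 12, 1983 to December 12, 2060: 77 years, of which 20 contain a Feb 29 — 57×365 + 20×366 = 28125 days.
(2000 is a leap year (divisible by 400).)
December 2060: 31 − 12 = 19 days remain.
Then January (31), February 2061 (28), March (31): 31 + 28 + 31 = 90 days.
April 1–7, 2061: 7 days.
Residual: 116 days.
Total: 28241 days.
28241 mod 7 = 3, so 3 days after Monday is Thursday.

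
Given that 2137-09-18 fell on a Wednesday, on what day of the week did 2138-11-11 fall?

September 2137: 30 − 18 = 12 days remain.
Then 13 full months totalling 396 days.
November 1–11, 2138: 11 days.
Total: 12 + 396 + 11 = 419 days.
419 mod 7 = 6, so 6 days after Wednesday is Tuesday.

Tuesday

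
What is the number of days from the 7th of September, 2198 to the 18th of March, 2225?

9688

From September 7, 2198 to September 7, 2224: 26 years, of which 6 contain a Feb 29 — 20×365 + 6×366 = 9496 days.
(2200 is not a leap year (divisible by 100 but not 400).)
September 2224: 30 − 7 = 23 days remain.
Then October (31), November (30), December (31), January (31), February 2225 (28): 31 + 30 + 31 + 31 + 28 = 151 days.
March 1–18, 2225: 18 days.
Residual: 192 days.
Total: 9688 days.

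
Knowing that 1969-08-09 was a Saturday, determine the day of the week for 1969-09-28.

August 1969: 31 − 9 = 22 days remain.
September 1–28, 1969: 28 days.
Total: 22 + 28 = 50 days.
50 mod 7 = 1, so 1 day after Saturday is Sunday.

Sunday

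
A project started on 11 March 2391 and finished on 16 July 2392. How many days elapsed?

March 2391: 31 − 11 = 20 days remain.
Then 15 full months totalling 457 days.
July 1–16, 2392: 16 days.
Total: 20 + 457 + 16 = 493 days.

493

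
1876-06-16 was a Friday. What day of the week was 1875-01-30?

Count forward from the earlier date (January 30, 1875) to the later (June 16, 1876):
January 30, 1875 → January 30, 1876: 365 days.
January 1876: 31 − 30 = 1 day remains.
Then February 1876 (29), March (31), April (30), May (31): 29 + 31 + 30 + 31 = 121 days.
June 1–16, 1876: 16 days.
Residual: 138 days.
Total: 503 days.
503 mod 7 = 6, so 6 days before Friday is Saturday.

Saturday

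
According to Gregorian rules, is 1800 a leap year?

1800 is not a leap year (divisible by 100 but not 400).

No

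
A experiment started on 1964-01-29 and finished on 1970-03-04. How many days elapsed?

January 29, 1964 → January 29, 1965: 366 days (1964 is a leap year).
January 29, 1965 → January 29, 1966: 365 days.
January 29, 1966 → January 29, 1967: 365 days.
January 29, 1967 → January 29, 1968: 365 days.
January 29, 1968 → January 29, 1969: 366 days (1968 is a leap year).
January 29, 1969 → January 29, 1970: 365 days.
January 1970: 31 − 29 = 2 days remain.
Then February 1970 (28): 28 days.
March 1–4, 1970: 4 days.
Residual: 34 days.
Total: 2226 days.

2226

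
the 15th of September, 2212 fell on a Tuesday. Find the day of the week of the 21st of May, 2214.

Day-of-year of September 15, 2212: 259.
Day-of-year of May 21, 2214: 141.
2212 has 366 days, so 366 − 259 = 107 days remain in 2212.
Full years: 2213: 365. Sum = 365.
Total: 107 + 365 + 141 = 613 days.
613 mod 7 = 4, so 4 days after Tuesday is Saturday.

Saturday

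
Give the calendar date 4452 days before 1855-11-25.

1843-09-17

Count 4452 days before November 25, 1855:
From September 17, 1843 to September 17, 1855: 12 years, of which 3 contain a Feb 29 — 9×365 + 3×366 = 4383 days.
September 1855: 30 − 17 = 13 days remain.
Then October (31): 31 days.
November 1–25, 1855: 25 days.
Residual: 69 days.
Total: 4452 days.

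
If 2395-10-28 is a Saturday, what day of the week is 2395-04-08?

Count forward from the earlier date (April 8, 2395) to the later (October 28, 2395):
April 2395: 30 − 8 = 22 days remain.
Then May (31), June (30), July (31), August (31), September (30): 31 + 30 + 31 + 31 + 30 = 153 days.
October 1–28, 2395: 28 days.
Total: 22 + 153 + 28 = 203 days.
203 is a multiple of 7, so 2395-04-08 falls on the same weekday: Saturday.

Saturday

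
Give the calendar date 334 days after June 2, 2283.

May 1, 2284

Count 334 days after June 2, 2283:
Day-of-year of June 2, 2283: 153.
Day-of-year of May 1, 2284: 122.
2283 has 365 days, so 365 − 153 = 212 days remain in 2283.
Total: 212 + 122 = 334 days.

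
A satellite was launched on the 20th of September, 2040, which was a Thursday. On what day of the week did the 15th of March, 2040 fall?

Thursday

Count forward from the earlier date (March 15, 2040) to the later (September 20, 2040):
March 2040: 31 − 15 = 16 days remain.
Then April (30), May (31), June (30), July (31), August (31): 30 + 31 + 30 + 31 + 31 = 153 days.
September 1–20, 2040: 20 days.
Total: 16 + 153 + 20 = 189 days.
189 is a multiple of 7, so the 15th of March, 2040 falls on the same weekday: Thursday.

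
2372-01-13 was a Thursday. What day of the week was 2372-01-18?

Within January 2372: 18 − 13 = 5 days.
5 mod 7 = 5, so 5 days after Thursday is Tuesday.

Tuesday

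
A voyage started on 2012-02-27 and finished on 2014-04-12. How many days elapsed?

775

February 27, 2012 → February 27, 2013: 366 days (2012 is a leap year).
February 27, 2013 → February 27, 2014: 365 days.
February 2014: 28 − 27 = 1 day remains (2014 is not a leap year, so February has 28 days).
Then March (31): 31 days.
April 1–12, 2014: 12 days.
Residual: 44 days.
Total: 775 days.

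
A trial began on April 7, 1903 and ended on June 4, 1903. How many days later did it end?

58

April 1903: 30 − 7 = 23 days remain.
Then May (31): 31 days.
June 1–4, 1903: 4 days.
Total: 23 + 31 + 4 = 58 days.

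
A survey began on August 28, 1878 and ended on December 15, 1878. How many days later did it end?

109

August 1878: 31 − 28 = 3 days remain.
Then September (30), October (31), November (30): 30 + 31 + 30 = 91 days.
December 1–15, 1878: 15 days.
Total: 3 + 91 + 15 = 109 days.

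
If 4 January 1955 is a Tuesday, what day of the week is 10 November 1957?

Sunday

Day-of-year of January 4, 1955: 4.
Day-of-year of November 10, 1957: 314.
1955 has 365 days, so 365 − 4 = 361 days remain in 1955.
Full years: 1956: 366. Sum = 366.
Total: 361 + 366 + 314 = 1041 days.
1041 mod 7 = 5, so 5 days after Tuesday is Sunday.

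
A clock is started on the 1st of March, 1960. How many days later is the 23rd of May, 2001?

15058

From March 1, 1960 to March 1, 2001: 41 years, of which 10 contain a Feb 29 — 31×365 + 10×366 = 14975 days.
(2000 is a leap year (divisible by 400).)
March 2001: 31 − 1 = 30 days remain.
Then April (30): 30 days.
May 1–23, 2001: 23 days.
Residual: 83 days.
Total: 15058 days.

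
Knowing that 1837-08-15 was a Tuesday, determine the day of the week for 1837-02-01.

Count forward from the earlier date (February 1, 1837) to the later (August 15, 1837):
February 1837: 28 − 1 = 27 days remain (1837 is not a leap year, so February has 28 days).
Then March (31), April (30), May (31), June (30), July (31): 31 + 30 + 31 + 30 + 31 = 153 days.
August 1–15, 1837: 15 days.
Total: 27 + 153 + 15 = 195 days.
195 mod 7 = 6, so 6 days before Tuesday is Wednesday.

Wednesday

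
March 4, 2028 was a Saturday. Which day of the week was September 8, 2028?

March 2028: 31 − 4 = 27 days remain.
Then April (30), May (31), June (30), July (31), August (31): 30 + 31 + 30 + 31 + 31 = 153 days.
September 1–8, 2028: 8 days.
Total: 27 + 153 + 8 = 188 days.
188 mod 7 = 6, so 6 days after Saturday is Friday.

Friday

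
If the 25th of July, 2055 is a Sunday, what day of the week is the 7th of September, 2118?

Day-of-year of July 25, 2055: 206.
Day-of-year of September 7, 2118: 250.
2055 has 365 days, so 365 − 206 = 159 days remain in 2055.
Full years 2056–2117: 47 common + 15 leap = 47×365 + 15×366 = 22645 days.
Total: 159 + 22645 + 250 = 23054 days.
23054 mod 7 = 3, so 3 days after Sunday is Wednesday.

Wednesday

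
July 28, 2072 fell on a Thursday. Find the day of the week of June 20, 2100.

Sunday

From July 28, 2072 to July 28, 2099: 27 years, of which 6 contain a Feb 29 — 21×365 + 6×366 = 9861 days.
July 2099: 31 − 28 = 3 days remain.
Then 10 full months totalling 304 days.
June 1–20, 2100: 20 days.
Residual: 327 days.
Total: 10188 days.
10188 mod 7 = 3, so 3 days after Thursday is Sunday.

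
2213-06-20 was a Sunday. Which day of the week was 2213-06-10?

Thursday

Count forward from the earlier date (June 10, 2213) to the later (June 20, 2213):
Within June 2213: 20 − 10 = 10 days.
10 mod 7 = 3, so 3 days before Sunday is Thursday.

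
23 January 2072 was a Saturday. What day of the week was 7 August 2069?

Count forward from the earlier date (August 7, 2069) to the later (January 23, 2072):
Day-of-year of August 7, 2069: 219.
Day-of-year of January 23, 2072: 23.
2069 has 365 days, so 365 − 219 = 146 days remain in 2069.
Full years: 2070: 365; 2071: 365. Sum = 730.
Total: 146 + 730 + 23 = 899 days.
899 mod 7 = 3, so 3 days before Saturday is Wednesday.

Wednesday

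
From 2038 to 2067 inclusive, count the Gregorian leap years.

Years divisible by 4 in [2038, 2067]: 2040, 2044, 2048, 2052, 2056, 2060, 2064.
No century exceptions apply. Count: 7.

7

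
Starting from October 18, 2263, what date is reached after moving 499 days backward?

June 6, 2262

Count 499 days before October 18, 2263:
June 6, 2262 → June 6, 2263: 365 days.
June 2263: 30 − 6 = 24 days remain.
Then July (31), August (31), September (30): 31 + 31 + 30 = 92 days.
October 1–18, 2263: 18 days.
Residual: 134 days.
Total: 499 days.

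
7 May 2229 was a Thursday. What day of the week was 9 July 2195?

Count forward from the earlier date (July 9, 2195) to the later (May 7, 2229):
Day-of-year of July 9, 2195: 190.
Day-of-year of May 7, 2229: 127.
2195 has 365 days, so 365 − 190 = 175 days remain in 2195.
Full years 2196–2228: 25 common + 8 leap = 25×365 + 8×366 = 12053 days.
Total: 175 + 12053 + 127 = 12355 days.
12355 is a multiple of 7, so 9 July 2195 falls on the same weekday: Thursday.

Thursday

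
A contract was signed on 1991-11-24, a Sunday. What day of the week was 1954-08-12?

Count forward from the earlier date (August 12, 1954) to the later (November 24, 1991):
Day-of-year of August 12, 1954: 224.
Day-of-year of November 24, 1991: 328.
1954 has 365 days, so 365 − 224 = 141 days remain in 1954.
Full years 1955–1990: 27 common + 9 leap = 27×365 + 9×366 = 13149 days.
Total: 141 + 13149 + 328 = 13618 days.
13618 mod 7 = 3, so 3 days before Sunday is Thursday.

Thursday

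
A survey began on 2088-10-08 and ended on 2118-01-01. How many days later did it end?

From October 8, 2088 to October 8, 2117: 29 years, of which 6 contain a Feb 29 — 23×365 + 6×366 = 10591 days.
(2100 is not a leap year (divisible by 100 but not 400).)
October 2117: 31 − 8 = 23 days remain.
Then November (30), December (31): 30 + 31 = 61 days.
January 1, 2118: 1 day.
Residual: 85 days.
Total: 10676 days.

10676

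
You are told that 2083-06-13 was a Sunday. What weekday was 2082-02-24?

Count forward from the earlier date (February 24, 2082) to the later (June 13, 2083):
Day-of-year of February 24, 2082: 55.
Day-of-year of June 13, 2083: 164.
2082 has 365 days, so 365 − 55 = 310 days remain in 2082.
Total: 310 + 164 = 474 days.
474 mod 7 = 5, so 5 days before Sunday is Tuesday.

Tuesday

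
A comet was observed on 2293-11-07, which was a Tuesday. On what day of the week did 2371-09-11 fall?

Day-of-year of November 7, 2293: 311.
Day-of-year of September 11, 2371: 254.
2293 has 365 days, so 365 − 311 = 54 days remain in 2293.
Full years 2294–2370: 59 common + 18 leap = 59×365 + 18×366 = 28123 days.
Total: 54 + 28123 + 254 = 28431 days.
28431 mod 7 = 4, so 4 days after Tuesday is Saturday.

Saturday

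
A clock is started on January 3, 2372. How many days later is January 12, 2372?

Within January 2372: 12 − 3 = 9 days.

9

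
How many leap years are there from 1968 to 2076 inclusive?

Years divisible by 4: 1968, 1972, …, 2076 — 28 in all.
2000 is divisible by 400, so still leap.
No century exceptions apply. Count: 28.

28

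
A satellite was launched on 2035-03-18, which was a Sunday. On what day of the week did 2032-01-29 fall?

Thursday

Count forward from the earlier date (January 29, 2032) to the later (March 18, 2035):
January 29, 2032 → January 29, 2033: 366 days (2032 is a leap year).
January 29, 2033 → January 29, 2034: 365 days.
January 29, 2034 → January 29, 2035: 365 days.
January 2035: 31 − 29 = 2 days remain.
Then February 2035 (28): 28 days.
March 1–18, 2035: 18 days.
Residual: 48 days.
Total: 1144 days.
1144 mod 7 = 3, so 3 days before Sunday is Thursday.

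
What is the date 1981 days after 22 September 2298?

25 February 2304

Count 1981 days after September 22, 2298:
Day-of-year of September 22, 2298: 265.
Day-of-year of February 25, 2304: 56.
2298 has 365 days, so 365 − 265 = 100 days remain in 2298.
Full years: 2299: 365; 2300: 365; 2301: 365; 2302: 365; 2303: 365. Sum = 1825.
Total: 100 + 1825 + 56 = 1981 days.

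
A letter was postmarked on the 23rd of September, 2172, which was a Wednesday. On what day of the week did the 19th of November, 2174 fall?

Day-of-year of September 23, 2172: 267.
Day-of-year of November 19, 2174: 323.
2172 has 366 days, so 366 − 267 = 99 days remain in 2172.
Full years: 2173: 365. Sum = 365.
Total: 99 + 365 + 323 = 787 days.
787 mod 7 = 3, so 3 days after Wednesday is Saturday.

Saturday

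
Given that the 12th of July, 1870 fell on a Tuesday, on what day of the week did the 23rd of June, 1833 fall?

Sunday

Count forward from the earlier date (June 23, 1833) to the later (July 12, 1870):
From June 23, 1833 to June 23, 1870: 37 years, of which 9 contain a Feb 29 — 28×365 + 9×366 = 13514 days.
June 1870: 30 − 23 = 7 days remain.
July 1–12, 1870: 12 days.
Residual: 19 days.
Total: 13533 days.
13533 mod 7 = 2, so 2 days before Tuesday is Sunday.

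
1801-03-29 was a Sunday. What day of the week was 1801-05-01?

March 1801: 31 − 29 = 2 days remain.
Then April (30): 30 days.
May 1, 1801: 1 day.
Total: 2 + 30 + 1 = 33 days.
33 mod 7 = 5, so 5 days after Sunday is Friday.

Friday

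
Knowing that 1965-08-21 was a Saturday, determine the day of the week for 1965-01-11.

Monday

Count forward from the earlier date (January 11, 1965) to the later (August 21, 1965):
January 1965: 31 − 11 = 20 days remain.
Then February 1965 (28), March (31), April (30), May (31), June (30), July (31): 28 + 31 + 30 + 31 + 30 + 31 = 181 days.
August 1–21, 1965: 21 days.
Total: 20 + 181 + 21 = 222 days.
222 mod 7 = 5, so 5 days before Saturday is Monday.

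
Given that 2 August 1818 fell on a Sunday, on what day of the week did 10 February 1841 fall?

Wednesday

From August 2, 1818 to August 2, 1840: 22 years, of which 6 contain a Feb 29 — 16×365 + 6×366 = 8036 days.
August 1840: 31 − 2 = 29 days remain.
Then September (30), October (31), November (30), December (31), January (31): 30 + 31 + 30 + 31 + 31 = 153 days.
February 1–10, 1841: 10 days (1841 is not a leap year).
Residual: 192 days.
Total: 8228 days.
8228 mod 7 = 3, so 3 days after Sunday is Wednesday.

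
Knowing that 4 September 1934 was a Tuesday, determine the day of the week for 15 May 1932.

Sunday

Count forward from the earlier date (May 15, 1932) to the later (September 4, 1934):
May 15, 1932 → May 15, 1933: 365 days.
May 15, 1933 → May 15, 1934: 365 days.
May 1934: 31 − 15 = 16 days remain.
Then June (30), July (31), August (31): 30 + 31 + 31 = 92 days.
September 1–4, 1934: 4 days.
Residual: 112 days.
Total: 842 days.
842 mod 7 = 2, so 2 days before Tuesday is Sunday.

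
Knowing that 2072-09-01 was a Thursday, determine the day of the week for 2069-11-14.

Thursday

Count forward from the earlier date (November 14, 2069) to the later (September 1, 2072):
November 14, 2069 → November 14, 2070: 365 days.
November 14, 2070 → November 14, 2071: 365 days.
November 2071: 30 − 14 = 16 days remain.
Then 9 full months totalling 275 days.
September 1, 2072: 1 day.
Residual: 292 days.
Total: 1022 days.
1022 is a multiple of 7, so 2069-11-14 falls on the same weekday: Thursday.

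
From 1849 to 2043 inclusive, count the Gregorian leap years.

Years divisible by 4: 1852, 1856, …, 2040 — 48 in all.
Of these, 1900 is divisible by 100 but not 400, so not leap.
2000 is divisible by 400, so still leap.
Leap years: 48 − 1 = 47.

47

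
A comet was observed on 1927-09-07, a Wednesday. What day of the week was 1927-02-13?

Sunday

Count forward from the earlier date (February 13, 1927) to the later (September 7, 1927):
February 1927: 28 − 13 = 15 days remain (1927 is not a leap year, so February has 28 days).
Then March (31), April (30), May (31), June (30), July (31), August (31): 31 + 30 + 31 + 30 + 31 + 31 = 184 days.
September 1–7, 1927: 7 days.
Total: 15 + 184 + 7 = 206 days.
206 mod 7 = 3, so 3 days before Wednesday is Sunday.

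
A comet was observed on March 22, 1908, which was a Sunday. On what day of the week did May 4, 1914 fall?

March 22, 1908 → March 22, 1909: 365 days.
March 22, 1909 → March 22, 1910: 365 days.
March 22, 1910 → March 22, 1911: 365 days.
March 22, 1911 → March 22, 1912: 366 days (1912 is a leap year).
March 22, 1912 → March 22, 1913: 365 days.
March 22, 1913 → March 22, 1914: 365 days.
March 1914: 31 − 22 = 9 days remain.
Then April (30): 30 days.
May 1–4, 1914: 4 days.
Residual: 43 days.
Total: 2234 days.
2234 mod 7 = 1, so 1 day after Sunday is Monday.

Monday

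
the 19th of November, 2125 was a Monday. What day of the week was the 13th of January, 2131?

Saturday

Day-of-year of November 19, 2125: 323.
Day-of-year of January 13, 2131: 13.
2125 has 365 days, so 365 − 323 = 42 days remain in 2125.
Full years: 2126: 365; 2127: 365; 2128: 366; 2129: 365; 2130: 365. Sum = 1826.
Total: 42 + 1826 + 13 = 1881 days.
1881 mod 7 = 5, so 5 days after Monday is Saturday.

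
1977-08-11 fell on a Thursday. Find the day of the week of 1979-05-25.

Friday

August 11, 1977 → August 11, 1978: 365 days.
August 1978: 31 − 11 = 20 days remain.
Then September (30), October (31), November (30), December (31), January (31), February 1979 (28), March (31), April (30): 30 + 31 + 30 + 31 + 31 + 28 + 31 + 30 = 242 days.
May 1–25, 1979: 25 days.
Residual: 287 days.
Total: 652 days.
652 mod 7 = 1, so 1 day after Thursday is Friday.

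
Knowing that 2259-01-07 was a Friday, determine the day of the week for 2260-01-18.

Wednesday

Day-of-year of January 7, 2259: 7.
Day-of-year of January 18, 2260: 18.
2259 has 365 days, so 365 − 7 = 358 days remain in 2259.
Total: 358 + 18 = 376 days.
376 mod 7 = 5, so 5 days after Friday is Wednesday.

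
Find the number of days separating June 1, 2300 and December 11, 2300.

June 2300: 30 − 1 = 29 days remain.
Then July (31), August (31), September (30), October (31), November (30): 31 + 31 + 30 + 31 + 30 = 153 days.
December 1–11, 2300: 11 days.
Total: 29 + 153 + 11 = 193 days.

193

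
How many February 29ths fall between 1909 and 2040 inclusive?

Years divisible by 4: 1912, 1916, …, 2040 — 33 in all.
2000 is divisible by 400, so still leap.
No century exceptions apply. Count: 33.

33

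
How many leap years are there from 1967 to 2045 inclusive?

Years divisible by 4: 1968, 1972, …, 2044 — 20 in all.
2000 is divisible by 400, so still leap.
No century exceptions apply. Count: 20.

20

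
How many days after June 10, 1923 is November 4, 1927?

1608

June 10, 1923 → June 10, 1924: 366 days (1924 is a leap year).
June 10, 1924 → June 10, 1925: 365 days.
June 10, 1925 → June 10, 1926: 365 days.
June 10, 1926 → June 10, 1927: 365 days.
June 1927: 30 − 10 = 20 days remain.
Then July (31), August (31), September (30), October (31): 31 + 31 + 30 + 31 = 123 days.
November 1–4, 1927: 4 days.
Residual: 147 days.
Total: 1608 days.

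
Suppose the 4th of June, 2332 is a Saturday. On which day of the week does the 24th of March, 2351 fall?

Saturday

Day-of-year of June 4, 2332: 156.
Day-of-year of March 24, 2351: 83.
2332 has 366 days, so 366 − 156 = 210 days remain in 2332.
Full years 2333–2350: 14 common + 4 leap = 14×365 + 4×366 = 6574 days.
Total: 210 + 6574 + 83 = 6867 days.
6867 is a multiple of 7, so the 24th of March, 2351 falls on the same weekday: Saturday.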